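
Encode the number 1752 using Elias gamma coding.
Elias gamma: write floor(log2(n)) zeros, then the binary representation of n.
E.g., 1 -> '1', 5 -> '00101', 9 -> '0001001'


num_bits = floor(log2(1752)) + 1 = 11
leading_zeros = num_bits - 1 = 10
binary(1752) = 11011011000

Elias gamma(1752) = '0000000000' + '11011011000' = 000000000011011011000 (21 bits)


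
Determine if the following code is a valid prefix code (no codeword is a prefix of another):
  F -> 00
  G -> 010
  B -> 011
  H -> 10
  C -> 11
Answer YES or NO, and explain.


Checking each pair (does one codeword prefix another?):
  F='00' vs G='010': no prefix
  F='00' vs B='011': no prefix
  F='00' vs H='10': no prefix
  F='00' vs C='11': no prefix
  G='010' vs F='00': no prefix
  G='010' vs B='011': no prefix
  G='010' vs H='10': no prefix
  G='010' vs C='11': no prefix
  B='011' vs F='00': no prefix
  B='011' vs G='010': no prefix
  B='011' vs H='10': no prefix
  B='011' vs C='11': no prefix
  H='10' vs F='00': no prefix
  H='10' vs G='010': no prefix
  H='10' vs B='011': no prefix
  H='10' vs C='11': no prefix
  C='11' vs F='00': no prefix
  C='11' vs G='010': no prefix
  C='11' vs B='011': no prefix
  C='11' vs H='10': no prefix
No violation found over all pairs.

YES -- this is a valid prefix code. No codeword is a prefix of any other codeword.


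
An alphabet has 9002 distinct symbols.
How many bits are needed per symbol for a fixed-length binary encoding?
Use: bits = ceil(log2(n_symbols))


log2(9002) = 13.136
Bracket: 2^13 = 8192 < 9002 <= 2^14 = 16384
So ceil(log2(9002)) = 14

bits = ceil(log2(9002)) = ceil(13.136) = 14 bits


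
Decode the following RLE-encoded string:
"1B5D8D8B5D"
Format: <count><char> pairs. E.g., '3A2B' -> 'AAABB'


Expanding each <count><char> pair:
  1B -> 'B'
  5D -> 'DDDDD'
  8D -> 'DDDDDDDD'
  8B -> 'BBBBBBBB'
  5D -> 'DDDDD'

Decoded = BDDDDDDDDDDDDDBBBBBBBBDDDDD


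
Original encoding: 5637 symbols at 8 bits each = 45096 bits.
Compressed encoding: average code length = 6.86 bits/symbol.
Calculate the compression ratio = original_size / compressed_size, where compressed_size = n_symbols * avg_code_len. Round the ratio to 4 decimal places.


original_size = n_symbols * orig_bits = 5637 * 8 = 45096 bits
compressed_size = n_symbols * avg_code_len = 5637 * 6.86 = 38669.82 bits
ratio = original_size / compressed_size = 45096 / 38669.82 = 1.1662

Compression ratio = 1.1662


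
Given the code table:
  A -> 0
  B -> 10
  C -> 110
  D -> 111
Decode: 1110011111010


Decoding:
111 -> D
0 -> A
0 -> A
111 -> D
110 -> C
10 -> B


Result: DAADCB


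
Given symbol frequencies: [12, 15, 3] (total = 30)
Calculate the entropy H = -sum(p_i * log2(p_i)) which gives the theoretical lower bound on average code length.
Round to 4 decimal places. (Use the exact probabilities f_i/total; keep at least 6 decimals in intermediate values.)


Per-symbol terms -p_i * log2(p_i) with p_i = f_i/30:
  p = 12/30 = 0.400000: log2(p) = -1.321928, -p*log2(p) = 0.528771
  p = 15/30 = 0.500000: log2(p) = -1.000000, -p*log2(p) = 0.500000
  p = 3/30 = 0.100000: log2(p) = -3.321928, -p*log2(p) = 0.332193
H = 0.528771 + 0.500000 + 0.332193 = 1.360964

H = 1.361 bits/symbol


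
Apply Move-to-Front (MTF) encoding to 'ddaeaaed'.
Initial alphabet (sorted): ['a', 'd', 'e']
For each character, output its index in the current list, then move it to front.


MTF encoding:
'd': index 1 in ['a', 'd', 'e'] -> ['d', 'a', 'e']
'd': index 0 in ['d', 'a', 'e'] -> ['d', 'a', 'e']
'a': index 1 in ['d', 'a', 'e'] -> ['a', 'd', 'e']
'e': index 2 in ['a', 'd', 'e'] -> ['e', 'a', 'd']
'a': index 1 in ['e', 'a', 'd'] -> ['a', 'e', 'd']
'a': index 0 in ['a', 'e', 'd'] -> ['a', 'e', 'd']
'e': index 1 in ['a', 'e', 'd'] -> ['e', 'a', 'd']
'd': index 2 in ['e', 'a', 'd'] -> ['d', 'e', 'a']


Output: [1, 0, 1, 2, 1, 0, 1, 2]


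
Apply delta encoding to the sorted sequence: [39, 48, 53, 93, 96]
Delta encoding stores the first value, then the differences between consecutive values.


First value: 39
Deltas:
  48 - 39 = 9
  53 - 48 = 5
  93 - 53 = 40
  96 - 93 = 3


Delta encoded: [39, 9, 5, 40, 3]


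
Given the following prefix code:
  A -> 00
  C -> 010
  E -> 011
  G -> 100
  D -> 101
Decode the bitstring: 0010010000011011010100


Decoding step by step:
Bits 00 -> A
Bits 100 -> G
Bits 100 -> G
Bits 00 -> A
Bits 011 -> E
Bits 011 -> E
Bits 010 -> C
Bits 100 -> G


Decoded message: AGGAEECG


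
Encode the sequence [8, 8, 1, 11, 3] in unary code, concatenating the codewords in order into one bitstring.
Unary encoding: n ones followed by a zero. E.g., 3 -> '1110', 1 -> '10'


Encode each number as n ones followed by a terminating 0:
  8 -> 111111110 (9 bits)
  8 -> 111111110 (9 bits)
  1 -> 10 (2 bits)
  11 -> 111111111110 (12 bits)
  3 -> 1110 (4 bits)
Total length = 9 + 9 + 2 + 12 + 4 = 36 bits.

Unary([8, 8, 1, 11, 3]) = 111111110111111110101111111111101110 (36 bits)


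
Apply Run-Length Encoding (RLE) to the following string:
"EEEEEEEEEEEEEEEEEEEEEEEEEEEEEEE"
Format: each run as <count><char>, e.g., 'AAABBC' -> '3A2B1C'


Scanning runs left to right:
  i=0: run of 'E' x 31 -> '31E'

RLE = 31E


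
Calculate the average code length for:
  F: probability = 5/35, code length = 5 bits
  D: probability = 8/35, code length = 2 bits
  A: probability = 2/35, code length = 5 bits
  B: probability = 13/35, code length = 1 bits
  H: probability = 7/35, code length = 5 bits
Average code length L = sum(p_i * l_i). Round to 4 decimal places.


Weighted contributions p_i * l_i:
  F: (5/35) * 5 = 25/35
  D: (8/35) * 2 = 16/35
  A: (2/35) * 5 = 10/35
  B: (13/35) * 1 = 13/35
  H: (7/35) * 5 = 35/35
Sum = (25 + 16 + 10 + 13 + 35)/35 = 99/35

L = 99/35 = 2.8286 bits/symbol


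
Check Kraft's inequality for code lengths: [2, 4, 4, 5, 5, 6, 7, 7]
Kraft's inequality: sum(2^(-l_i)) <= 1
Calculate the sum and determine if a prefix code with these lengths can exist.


Sum = 2^(-2) + 2^(-4) + 2^(-4) + 2^(-5) + 2^(-5) + 2^(-6) + 2^(-7) + 2^(-7)
    = 0.25 + 0.0625 + 0.0625 + 0.03125 + 0.03125 + 0.015625 + 0.0078125 + 0.0078125
    = 60/128 = 0.46875
Since 0.46875 <= 1, Kraft's inequality IS satisfied.
A prefix code with these lengths CAN exist.

Kraft sum = 0.46875. Satisfied.


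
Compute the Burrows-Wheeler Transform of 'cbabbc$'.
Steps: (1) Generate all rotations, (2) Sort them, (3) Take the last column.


Rotations (sorted):
  0: $cbabbc -> last char: c
  1: abbc$cb -> last char: b
  2: babbc$c -> last char: c
  3: bbc$cba -> last char: a
  4: bc$cbab -> last char: b
  5: c$cbabb -> last char: b
  6: cbabbc$ -> last char: $


BWT = cbcabb$


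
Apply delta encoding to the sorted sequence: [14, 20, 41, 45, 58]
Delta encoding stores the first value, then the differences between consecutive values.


First value: 14
Deltas:
  20 - 14 = 6
  41 - 20 = 21
  45 - 41 = 4
  58 - 45 = 13


Delta encoded: [14, 6, 21, 4, 13]


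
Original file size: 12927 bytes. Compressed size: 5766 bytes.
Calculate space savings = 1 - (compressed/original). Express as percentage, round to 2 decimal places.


ratio = compressed/original = 5766/12927 = 0.446043
savings = 1 - ratio = 1 - 0.446043 = 0.553957
as a percentage: 0.553957 * 100 = 55.4%

Space savings = 1 - 5766/12927 = 55.4%


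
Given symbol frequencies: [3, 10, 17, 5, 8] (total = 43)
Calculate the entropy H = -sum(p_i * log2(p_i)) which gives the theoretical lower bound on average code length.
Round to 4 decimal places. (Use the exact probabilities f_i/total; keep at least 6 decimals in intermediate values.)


Per-symbol terms -p_i * log2(p_i) with p_i = f_i/43:
  p = 3/43 = 0.069767: log2(p) = -3.841302, -p*log2(p) = 0.267998
  p = 10/43 = 0.232558: log2(p) = -2.104337, -p*log2(p) = 0.489381
  p = 17/43 = 0.395349: log2(p) = -1.338802, -p*log2(p) = 0.529294
  p = 5/43 = 0.116279: log2(p) = -3.104337, -p*log2(p) = 0.360969
  p = 8/43 = 0.186047: log2(p) = -2.426265, -p*log2(p) = 0.451398
H = 0.267998 + 0.489381 + 0.529294 + 0.360969 + 0.451398 = 2.099040

H = 2.099 bits/symbol


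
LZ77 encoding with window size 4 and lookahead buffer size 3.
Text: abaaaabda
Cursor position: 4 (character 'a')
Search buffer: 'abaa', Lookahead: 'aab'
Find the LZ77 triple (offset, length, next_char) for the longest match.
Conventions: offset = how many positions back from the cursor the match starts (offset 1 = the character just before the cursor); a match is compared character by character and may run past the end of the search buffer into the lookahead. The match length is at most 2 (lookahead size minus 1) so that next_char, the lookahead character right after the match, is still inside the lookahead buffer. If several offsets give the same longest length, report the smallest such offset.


Try each offset into the search buffer:
  offset=1 (pos 3, char 'a'): match length 2
  offset=2 (pos 2, char 'a'): match length 2
  offset=3 (pos 1, char 'b'): match length 0
  offset=4 (pos 0, char 'a'): match length 1
Longest match has length 2, found at offsets 1, 2; take the smallest, offset 1.
next_char = character at position 4 + 2 = 6 -> 'b'

Best match: offset=1, length=2 (matching 'aa' starting at position 3)
LZ77 triple: (1, 2, 'b')


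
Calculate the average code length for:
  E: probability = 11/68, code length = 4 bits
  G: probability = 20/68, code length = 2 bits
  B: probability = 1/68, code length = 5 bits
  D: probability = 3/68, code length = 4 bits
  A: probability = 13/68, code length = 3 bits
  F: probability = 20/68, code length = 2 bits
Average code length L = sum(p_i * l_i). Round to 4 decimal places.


Weighted contributions p_i * l_i:
  E: (11/68) * 4 = 44/68
  G: (20/68) * 2 = 40/68
  B: (1/68) * 5 = 5/68
  D: (3/68) * 4 = 12/68
  A: (13/68) * 3 = 39/68
  F: (20/68) * 2 = 40/68
Sum = (44 + 40 + 5 + 12 + 39 + 40)/68 = 180/68

L = 180/68 = 2.6471 bits/symbol


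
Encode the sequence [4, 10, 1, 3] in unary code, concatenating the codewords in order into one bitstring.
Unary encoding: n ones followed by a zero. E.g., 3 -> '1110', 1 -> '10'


Encode each number as n ones followed by a terminating 0:
  4 -> 11110 (5 bits)
  10 -> 11111111110 (11 bits)
  1 -> 10 (2 bits)
  3 -> 1110 (4 bits)
Total length = 5 + 11 + 2 + 4 = 22 bits.

Unary([4, 10, 1, 3]) = 1111011111111110101110 (22 bits)


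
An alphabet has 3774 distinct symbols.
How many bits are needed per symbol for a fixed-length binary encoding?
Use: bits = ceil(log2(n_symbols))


log2(3774) = 11.8819
Bracket: 2^11 = 2048 < 3774 <= 2^12 = 4096
So ceil(log2(3774)) = 12

bits = ceil(log2(3774)) = ceil(11.8819) = 12 bits


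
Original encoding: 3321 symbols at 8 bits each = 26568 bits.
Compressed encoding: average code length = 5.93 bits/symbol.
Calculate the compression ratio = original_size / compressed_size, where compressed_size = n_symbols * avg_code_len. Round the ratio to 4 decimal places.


original_size = n_symbols * orig_bits = 3321 * 8 = 26568 bits
compressed_size = n_symbols * avg_code_len = 3321 * 5.93 = 19693.53 bits
ratio = original_size / compressed_size = 26568 / 19693.53 = 1.3491

Compression ratio = 1.3491


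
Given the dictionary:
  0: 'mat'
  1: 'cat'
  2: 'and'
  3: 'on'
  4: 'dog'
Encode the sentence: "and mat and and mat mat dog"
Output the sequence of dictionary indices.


Look up each word in the dictionary:
  'and' -> 2
  'mat' -> 0
  'and' -> 2
  'and' -> 2
  'mat' -> 0
  'mat' -> 0
  'dog' -> 4

Encoded: [2, 0, 2, 2, 0, 0, 4]


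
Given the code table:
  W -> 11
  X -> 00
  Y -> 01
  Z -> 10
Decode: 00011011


Decoding:
00 -> X
01 -> Y
10 -> Z
11 -> W


Result: XYZW


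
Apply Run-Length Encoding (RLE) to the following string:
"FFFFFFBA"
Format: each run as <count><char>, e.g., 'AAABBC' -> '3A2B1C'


Scanning runs left to right:
  i=0: run of 'F' x 6 -> '6F'
  i=6: run of 'B' x 1 -> '1B'
  i=7: run of 'A' x 1 -> '1A'

RLE = 6F1B1A


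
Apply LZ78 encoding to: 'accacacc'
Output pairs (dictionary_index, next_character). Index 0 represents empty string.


LZ78 encoding steps:
Dictionary: {0: ''}
Step 1: w='' (idx 0), next='a' -> output (0, 'a'), add 'a' as idx 1
Step 2: w='' (idx 0), next='c' -> output (0, 'c'), add 'c' as idx 2
Step 3: w='c' (idx 2), next='a' -> output (2, 'a'), add 'ca' as idx 3
Step 4: w='ca' (idx 3), next='c' -> output (3, 'c'), add 'cac' as idx 4
Step 5: w='c' (idx 2), end of input -> output (2, '')


Encoded: [(0, 'a'), (0, 'c'), (2, 'a'), (3, 'c'), (2, '')]


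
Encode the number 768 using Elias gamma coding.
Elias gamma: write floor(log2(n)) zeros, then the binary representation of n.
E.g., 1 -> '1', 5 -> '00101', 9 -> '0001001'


num_bits = floor(log2(768)) + 1 = 10
leading_zeros = num_bits - 1 = 9
binary(768) = 1100000000

Elias gamma(768) = '000000000' + '1100000000' = 0000000001100000000 (19 bits)


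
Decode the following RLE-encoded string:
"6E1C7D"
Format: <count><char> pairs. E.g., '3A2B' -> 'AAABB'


Expanding each <count><char> pair:
  6E -> 'EEEEEE'
  1C -> 'C'
  7D -> 'DDDDDDD'

Decoded = EEEEEECDDDDDDD


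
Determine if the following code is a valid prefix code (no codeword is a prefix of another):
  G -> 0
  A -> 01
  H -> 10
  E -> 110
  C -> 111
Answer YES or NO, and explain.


Checking each pair (does one codeword prefix another?):
  G='0' vs A='01': prefix -- VIOLATION

NO -- this is NOT a valid prefix code. G (0) is a prefix of A (01).


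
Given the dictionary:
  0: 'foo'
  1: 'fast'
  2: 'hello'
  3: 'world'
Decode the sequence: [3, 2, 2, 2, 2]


Look up each index in the dictionary:
  3 -> 'world'
  2 -> 'hello'
  2 -> 'hello'
  2 -> 'hello'
  2 -> 'hello'

Decoded: "world hello hello hello hello"


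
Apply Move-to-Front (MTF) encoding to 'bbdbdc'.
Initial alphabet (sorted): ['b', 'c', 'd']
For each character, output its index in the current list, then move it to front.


MTF encoding:
'b': index 0 in ['b', 'c', 'd'] -> ['b', 'c', 'd']
'b': index 0 in ['b', 'c', 'd'] -> ['b', 'c', 'd']
'd': index 2 in ['b', 'c', 'd'] -> ['d', 'b', 'c']
'b': index 1 in ['d', 'b', 'c'] -> ['b', 'd', 'c']
'd': index 1 in ['b', 'd', 'c'] -> ['d', 'b', 'c']
'c': index 2 in ['d', 'b', 'c'] -> ['c', 'd', 'b']


Output: [0, 0, 2, 1, 1, 2]


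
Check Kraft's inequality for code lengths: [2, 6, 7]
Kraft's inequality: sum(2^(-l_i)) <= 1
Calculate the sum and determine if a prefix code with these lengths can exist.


Sum = 2^(-2) + 2^(-6) + 2^(-7)
    = 0.25 + 0.015625 + 0.0078125
    = 35/128 = 0.2734375
Since 0.2734375 <= 1, Kraft's inequality IS satisfied.
A prefix code with these lengths CAN exist.

Kraft sum = 0.2734375. Satisfied.


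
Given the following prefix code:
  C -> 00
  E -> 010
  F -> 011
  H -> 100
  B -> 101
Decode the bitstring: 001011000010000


Decoding step by step:
Bits 00 -> C
Bits 101 -> B
Bits 100 -> H
Bits 00 -> C
Bits 100 -> H
Bits 00 -> C


Decoded message: CBHCHC


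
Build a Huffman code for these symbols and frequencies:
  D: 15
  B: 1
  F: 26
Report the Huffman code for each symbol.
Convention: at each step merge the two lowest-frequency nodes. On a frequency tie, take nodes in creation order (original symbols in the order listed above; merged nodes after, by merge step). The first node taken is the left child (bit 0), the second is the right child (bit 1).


Huffman tree construction:
Step 1: Merge B(1) + D(15) = 16
Step 2: Merge (B+D)(16) + F(26) = 42
Read each symbol's code off the tree from the root (left child = 0, right child = 1).

Codes:
  D: 01 (length 2)
  B: 00 (length 2)
  F: 1 (length 1)
Average code length: 58/42 = 1.3810 bits/symbol


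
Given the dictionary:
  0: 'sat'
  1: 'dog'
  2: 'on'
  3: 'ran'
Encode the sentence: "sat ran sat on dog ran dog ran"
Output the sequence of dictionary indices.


Look up each word in the dictionary:
  'sat' -> 0
  'ran' -> 3
  'sat' -> 0
  'on' -> 2
  'dog' -> 1
  'ran' -> 3
  'dog' -> 1
  'ran' -> 3

Encoded: [0, 3, 0, 2, 1, 3, 1, 3]


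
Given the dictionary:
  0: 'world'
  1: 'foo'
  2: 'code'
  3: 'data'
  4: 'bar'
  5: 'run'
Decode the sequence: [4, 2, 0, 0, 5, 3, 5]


Look up each index in the dictionary:
  4 -> 'bar'
  2 -> 'code'
  0 -> 'world'
  0 -> 'world'
  5 -> 'run'
  3 -> 'data'
  5 -> 'run'

Decoded: "bar code world world run data run"


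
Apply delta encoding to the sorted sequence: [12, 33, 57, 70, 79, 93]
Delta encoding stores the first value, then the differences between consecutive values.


First value: 12
Deltas:
  33 - 12 = 21
  57 - 33 = 24
  70 - 57 = 13
  79 - 70 = 9
  93 - 79 = 14


Delta encoded: [12, 21, 24, 13, 9, 14]


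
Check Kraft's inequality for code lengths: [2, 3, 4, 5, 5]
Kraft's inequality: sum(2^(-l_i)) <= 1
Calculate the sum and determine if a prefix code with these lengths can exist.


Sum = 2^(-2) + 2^(-3) + 2^(-4) + 2^(-5) + 2^(-5)
    = 0.25 + 0.125 + 0.0625 + 0.03125 + 0.03125
    = 16/32 = 0.5
Since 0.5 <= 1, Kraft's inequality IS satisfied.
A prefix code with these lengths CAN exist.

Kraft sum = 0.5. Satisfied.


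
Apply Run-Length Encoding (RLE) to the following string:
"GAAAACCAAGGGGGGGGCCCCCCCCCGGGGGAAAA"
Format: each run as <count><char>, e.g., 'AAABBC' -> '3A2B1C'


Scanning runs left to right:
  i=0: run of 'G' x 1 -> '1G'
  i=1: run of 'A' x 4 -> '4A'
  i=5: run of 'C' x 2 -> '2C'
  i=7: run of 'A' x 2 -> '2A'
  i=9: run of 'G' x 8 -> '8G'
  i=17: run of 'C' x 9 -> '9C'
  i=26: run of 'G' x 5 -> '5G'
  i=31: run of 'A' x 4 -> '4A'

RLE = 1G4A2C2A8G9C5G4A


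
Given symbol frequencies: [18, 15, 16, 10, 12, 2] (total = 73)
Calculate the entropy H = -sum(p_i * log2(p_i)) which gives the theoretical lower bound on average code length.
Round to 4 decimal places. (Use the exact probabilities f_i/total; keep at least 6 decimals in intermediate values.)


Per-symbol terms -p_i * log2(p_i) with p_i = f_i/73:
  p = 18/73 = 0.246575: log2(p) = -2.019900, -p*log2(p) = 0.498057
  p = 15/73 = 0.205479: log2(p) = -2.282934, -p*log2(p) = 0.469096
  p = 16/73 = 0.219178: log2(p) = -2.189825, -p*log2(p) = 0.479962
  p = 10/73 = 0.136986: log2(p) = -2.867896, -p*log2(p) = 0.392863
  p = 12/73 = 0.164384: log2(p) = -2.604862, -p*log2(p) = 0.428197
  p = 2/73 = 0.027397: log2(p) = -5.189825, -p*log2(p) = 0.142187
H = 0.498057 + 0.469096 + 0.479962 + 0.392863 + 0.428197 + 0.142187 = 2.410362

H = 2.4104 bits/symbol


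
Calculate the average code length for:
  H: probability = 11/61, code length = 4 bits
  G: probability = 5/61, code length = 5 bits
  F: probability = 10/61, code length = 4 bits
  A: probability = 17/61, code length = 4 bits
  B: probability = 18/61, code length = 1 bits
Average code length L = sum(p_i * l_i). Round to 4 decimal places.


Weighted contributions p_i * l_i:
  H: (11/61) * 4 = 44/61
  G: (5/61) * 5 = 25/61
  F: (10/61) * 4 = 40/61
  A: (17/61) * 4 = 68/61
  B: (18/61) * 1 = 18/61
Sum = (44 + 25 + 40 + 68 + 18)/61 = 195/61

L = 195/61 = 3.1967 bits/symbol


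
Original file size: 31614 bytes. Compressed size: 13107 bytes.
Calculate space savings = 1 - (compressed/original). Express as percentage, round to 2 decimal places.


ratio = compressed/original = 13107/31614 = 0.414595
savings = 1 - ratio = 1 - 0.414595 = 0.585405
as a percentage: 0.585405 * 100 = 58.54%

Space savings = 1 - 13107/31614 = 58.54%


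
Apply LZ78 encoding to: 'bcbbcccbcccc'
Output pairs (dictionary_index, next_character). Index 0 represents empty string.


LZ78 encoding steps:
Dictionary: {0: ''}
Step 1: w='' (idx 0), next='b' -> output (0, 'b'), add 'b' as idx 1
Step 2: w='' (idx 0), next='c' -> output (0, 'c'), add 'c' as idx 2
Step 3: w='b' (idx 1), next='b' -> output (1, 'b'), add 'bb' as idx 3
Step 4: w='c' (idx 2), next='c' -> output (2, 'c'), add 'cc' as idx 4
Step 5: w='c' (idx 2), next='b' -> output (2, 'b'), add 'cb' as idx 5
Step 6: w='cc' (idx 4), next='c' -> output (4, 'c'), add 'ccc' as idx 6
Step 7: w='c' (idx 2), end of input -> output (2, '')


Encoded: [(0, 'b'), (0, 'c'), (1, 'b'), (2, 'c'), (2, 'b'), (4, 'c'), (2, '')]


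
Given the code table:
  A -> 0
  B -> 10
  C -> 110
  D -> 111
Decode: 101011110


Decoding:
10 -> B
10 -> B
111 -> D
10 -> B


Result: BBDB


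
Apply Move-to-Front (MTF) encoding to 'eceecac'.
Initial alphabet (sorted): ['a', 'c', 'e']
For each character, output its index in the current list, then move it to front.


MTF encoding:
'e': index 2 in ['a', 'c', 'e'] -> ['e', 'a', 'c']
'c': index 2 in ['e', 'a', 'c'] -> ['c', 'e', 'a']
'e': index 1 in ['c', 'e', 'a'] -> ['e', 'c', 'a']
'e': index 0 in ['e', 'c', 'a'] -> ['e', 'c', 'a']
'c': index 1 in ['e', 'c', 'a'] -> ['c', 'e', 'a']
'a': index 2 in ['c', 'e', 'a'] -> ['a', 'c', 'e']
'c': index 1 in ['a', 'c', 'e'] -> ['c', 'a', 'e']


Output: [2, 2, 1, 0, 1, 2, 1]


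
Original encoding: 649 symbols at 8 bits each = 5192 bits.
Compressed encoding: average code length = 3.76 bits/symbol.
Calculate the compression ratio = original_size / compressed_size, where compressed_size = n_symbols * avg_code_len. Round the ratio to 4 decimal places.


original_size = n_symbols * orig_bits = 649 * 8 = 5192 bits
compressed_size = n_symbols * avg_code_len = 649 * 3.76 = 2440.24 bits
ratio = original_size / compressed_size = 5192 / 2440.24 = 2.1277

Compression ratio = 2.1277


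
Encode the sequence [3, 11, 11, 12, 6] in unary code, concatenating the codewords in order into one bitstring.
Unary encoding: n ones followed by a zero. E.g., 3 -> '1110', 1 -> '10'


Encode each number as n ones followed by a terminating 0:
  3 -> 1110 (4 bits)
  11 -> 111111111110 (12 bits)
  11 -> 111111111110 (12 bits)
  12 -> 1111111111110 (13 bits)
  6 -> 1111110 (7 bits)
Total length = 4 + 12 + 12 + 13 + 7 = 48 bits.

Unary([3, 11, 11, 12, 6]) = 111011111111111011111111111011111111111101111110 (48 bits)


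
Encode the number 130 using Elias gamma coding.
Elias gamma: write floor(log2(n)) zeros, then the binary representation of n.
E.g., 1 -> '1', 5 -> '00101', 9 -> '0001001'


num_bits = floor(log2(130)) + 1 = 8
leading_zeros = num_bits - 1 = 7
binary(130) = 10000010

Elias gamma(130) = '0000000' + '10000010' = 000000010000010 (15 bits)


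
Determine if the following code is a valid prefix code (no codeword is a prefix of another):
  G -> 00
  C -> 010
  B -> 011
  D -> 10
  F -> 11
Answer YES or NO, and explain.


Checking each pair (does one codeword prefix another?):
  G='00' vs C='010': no prefix
  G='00' vs B='011': no prefix
  G='00' vs D='10': no prefix
  G='00' vs F='11': no prefix
  C='010' vs G='00': no prefix
  C='010' vs B='011': no prefix
  C='010' vs D='10': no prefix
  C='010' vs F='11': no prefix
  B='011' vs G='00': no prefix
  B='011' vs C='010': no prefix
  B='011' vs D='10': no prefix
  B='011' vs F='11': no prefix
  D='10' vs G='00': no prefix
  D='10' vs C='010': no prefix
  D='10' vs B='011': no prefix
  D='10' vs F='11': no prefix
  F='11' vs G='00': no prefix
  F='11' vs C='010': no prefix
  F='11' vs B='011': no prefix
  F='11' vs D='10': no prefix
No violation found over all pairs.

YES -- this is a valid prefix code. No codeword is a prefix of any other codeword.


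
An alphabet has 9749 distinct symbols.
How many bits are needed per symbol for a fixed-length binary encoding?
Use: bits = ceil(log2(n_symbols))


log2(9749) = 13.251
Bracket: 2^13 = 8192 < 9749 <= 2^14 = 16384
So ceil(log2(9749)) = 14

bits = ceil(log2(9749)) = ceil(13.251) = 14 bits


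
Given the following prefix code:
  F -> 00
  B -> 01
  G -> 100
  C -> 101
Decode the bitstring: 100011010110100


Decoding step by step:
Bits 100 -> G
Bits 01 -> B
Bits 101 -> C
Bits 01 -> B
Bits 101 -> C
Bits 00 -> F


Decoded message: GBCBCF


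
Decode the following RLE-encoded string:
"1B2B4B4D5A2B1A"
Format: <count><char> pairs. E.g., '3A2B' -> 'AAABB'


Expanding each <count><char> pair:
  1B -> 'B'
  2B -> 'BB'
  4B -> 'BBBB'
  4D -> 'DDDD'
  5A -> 'AAAAA'
  2B -> 'BB'
  1A -> 'A'

Decoded = BBBBBBBDDDDAAAAABBA


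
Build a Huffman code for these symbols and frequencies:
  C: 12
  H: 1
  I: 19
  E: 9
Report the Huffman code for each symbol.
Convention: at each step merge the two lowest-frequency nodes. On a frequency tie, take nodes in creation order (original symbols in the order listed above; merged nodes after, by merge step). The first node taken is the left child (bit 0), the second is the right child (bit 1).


Huffman tree construction:
Step 1: Merge H(1) + E(9) = 10
Step 2: Merge (H+E)(10) + C(12) = 22
Step 3: Merge I(19) + ((H+E)+C)(22) = 41
Read each symbol's code off the tree from the root (left child = 0, right child = 1).

Codes:
  C: 11 (length 2)
  H: 100 (length 3)
  I: 0 (length 1)
  E: 101 (length 3)
Average code length: 73/41 = 1.7805 bits/symbol


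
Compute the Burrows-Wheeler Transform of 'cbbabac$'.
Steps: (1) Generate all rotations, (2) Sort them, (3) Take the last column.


Rotations (sorted):
  0: $cbbabac -> last char: c
  1: abac$cbb -> last char: b
  2: ac$cbbab -> last char: b
  3: babac$cb -> last char: b
  4: bac$cbba -> last char: a
  5: bbabac$c -> last char: c
  6: c$cbbaba -> last char: a
  7: cbbabac$ -> last char: $


BWT = cbbbaca$


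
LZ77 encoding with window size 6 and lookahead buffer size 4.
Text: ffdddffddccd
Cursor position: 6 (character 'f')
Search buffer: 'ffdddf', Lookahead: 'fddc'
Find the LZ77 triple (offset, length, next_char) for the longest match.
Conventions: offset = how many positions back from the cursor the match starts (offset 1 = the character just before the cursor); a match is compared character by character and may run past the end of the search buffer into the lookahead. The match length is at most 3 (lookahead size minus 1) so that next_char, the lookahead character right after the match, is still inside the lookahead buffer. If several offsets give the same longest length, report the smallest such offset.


Try each offset into the search buffer:
  offset=1 (pos 5, char 'f'): match length 1
  offset=2 (pos 4, char 'd'): match length 0
  offset=3 (pos 3, char 'd'): match length 0
  offset=4 (pos 2, char 'd'): match length 0
  offset=5 (pos 1, char 'f'): match length 3
  offset=6 (pos 0, char 'f'): match length 1
Longest match has length 3 at offset 5.
next_char = character at position 6 + 3 = 9 -> 'c'

Best match: offset=5, length=3 (matching 'fdd' starting at position 1)
LZ77 triple: (5, 3, 'c')


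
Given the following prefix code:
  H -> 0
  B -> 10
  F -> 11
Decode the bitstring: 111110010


Decoding step by step:
Bits 11 -> F
Bits 11 -> F
Bits 10 -> B
Bits 0 -> H
Bits 10 -> B


Decoded message: FFBHB


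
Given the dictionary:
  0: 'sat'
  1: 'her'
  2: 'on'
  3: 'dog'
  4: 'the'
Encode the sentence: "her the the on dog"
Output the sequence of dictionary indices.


Look up each word in the dictionary:
  'her' -> 1
  'the' -> 4
  'the' -> 4
  'on' -> 2
  'dog' -> 3

Encoded: [1, 4, 4, 2, 3]


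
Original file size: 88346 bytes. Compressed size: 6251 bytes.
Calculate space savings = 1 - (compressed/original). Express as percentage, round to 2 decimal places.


ratio = compressed/original = 6251/88346 = 0.070756
savings = 1 - ratio = 1 - 0.070756 = 0.929244
as a percentage: 0.929244 * 100 = 92.92%

Space savings = 1 - 6251/88346 = 92.92%


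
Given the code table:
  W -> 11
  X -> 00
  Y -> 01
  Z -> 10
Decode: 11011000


Decoding:
11 -> W
01 -> Y
10 -> Z
00 -> X


Result: WYZX


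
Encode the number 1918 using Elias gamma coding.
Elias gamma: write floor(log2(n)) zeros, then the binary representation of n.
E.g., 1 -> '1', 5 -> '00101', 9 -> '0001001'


num_bits = floor(log2(1918)) + 1 = 11
leading_zeros = num_bits - 1 = 10
binary(1918) = 11101111110

Elias gamma(1918) = '0000000000' + '11101111110' = 000000000011101111110 (21 bits)


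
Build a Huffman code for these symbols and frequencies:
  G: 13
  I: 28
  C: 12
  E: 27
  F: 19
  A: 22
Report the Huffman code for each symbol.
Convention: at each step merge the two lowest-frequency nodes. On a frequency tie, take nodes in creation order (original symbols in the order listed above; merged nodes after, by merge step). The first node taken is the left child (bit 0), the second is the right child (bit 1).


Huffman tree construction:
Step 1: Merge C(12) + G(13) = 25
Step 2: Merge F(19) + A(22) = 41
Step 3: Merge (C+G)(25) + E(27) = 52
Step 4: Merge I(28) + (F+A)(41) = 69
Step 5: Merge ((C+G)+E)(52) + (I+(F+A))(69) = 121
Read each symbol's code off the tree from the root (left child = 0, right child = 1).

Codes:
  G: 001 (length 3)
  I: 10 (length 2)
  C: 000 (length 3)
  E: 01 (length 2)
  F: 110 (length 3)
  A: 111 (length 3)
Average code length: 308/121 = 2.5455 bits/symbol


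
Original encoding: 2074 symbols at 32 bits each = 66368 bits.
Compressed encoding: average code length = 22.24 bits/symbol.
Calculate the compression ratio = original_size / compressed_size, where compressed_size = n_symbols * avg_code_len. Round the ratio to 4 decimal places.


original_size = n_symbols * orig_bits = 2074 * 32 = 66368 bits
compressed_size = n_symbols * avg_code_len = 2074 * 22.24 = 46125.76 bits
ratio = original_size / compressed_size = 66368 / 46125.76 = 1.4388

Compression ratio = 1.4388


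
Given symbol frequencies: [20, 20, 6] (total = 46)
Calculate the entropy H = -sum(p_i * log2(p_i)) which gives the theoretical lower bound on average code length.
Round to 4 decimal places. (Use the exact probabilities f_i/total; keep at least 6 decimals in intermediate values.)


Per-symbol terms -p_i * log2(p_i) with p_i = f_i/46:
  p = 20/46 = 0.434783: log2(p) = -1.201634, -p*log2(p) = 0.522450
  p = 20/46 = 0.434783: log2(p) = -1.201634, -p*log2(p) = 0.522450
  p = 6/46 = 0.130435: log2(p) = -2.938599, -p*log2(p) = 0.383296
H = 0.522450 + 0.522450 + 0.383296 = 1.428196

H = 1.4282 bits/symbol


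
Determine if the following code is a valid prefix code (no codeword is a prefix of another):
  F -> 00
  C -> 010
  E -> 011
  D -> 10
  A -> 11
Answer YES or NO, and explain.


Checking each pair (does one codeword prefix another?):
  F='00' vs C='010': no prefix
  F='00' vs E='011': no prefix
  F='00' vs D='10': no prefix
  F='00' vs A='11': no prefix
  C='010' vs F='00': no prefix
  C='010' vs E='011': no prefix
  C='010' vs D='10': no prefix
  C='010' vs A='11': no prefix
  E='011' vs F='00': no prefix
  E='011' vs C='010': no prefix
  E='011' vs D='10': no prefix
  E='011' vs A='11': no prefix
  D='10' vs F='00': no prefix
  D='10' vs C='010': no prefix
  D='10' vs E='011': no prefix
  D='10' vs A='11': no prefix
  A='11' vs F='00': no prefix
  A='11' vs C='010': no prefix
  A='11' vs E='011': no prefix
  A='11' vs D='10': no prefix
No violation found over all pairs.

YES -- this is a valid prefix code. No codeword is a prefix of any other codeword.


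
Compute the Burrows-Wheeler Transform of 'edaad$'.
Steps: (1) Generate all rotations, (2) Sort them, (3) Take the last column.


Rotations (sorted):
  0: $edaad -> last char: d
  1: aad$ed -> last char: d
  2: ad$eda -> last char: a
  3: d$edaa -> last char: a
  4: daad$e -> last char: e
  5: edaad$ -> last char: $


BWT = ddaae$


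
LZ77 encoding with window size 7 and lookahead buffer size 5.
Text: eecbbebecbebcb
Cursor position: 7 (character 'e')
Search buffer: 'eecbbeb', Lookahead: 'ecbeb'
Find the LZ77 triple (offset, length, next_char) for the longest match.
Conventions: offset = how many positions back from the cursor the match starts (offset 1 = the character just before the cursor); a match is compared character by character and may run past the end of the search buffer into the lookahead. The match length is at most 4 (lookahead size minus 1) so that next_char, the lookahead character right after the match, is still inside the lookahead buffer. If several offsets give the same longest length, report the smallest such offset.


Try each offset into the search buffer:
  offset=1 (pos 6, char 'b'): match length 0
  offset=2 (pos 5, char 'e'): match length 1
  offset=3 (pos 4, char 'b'): match length 0
  offset=4 (pos 3, char 'b'): match length 0
  offset=5 (pos 2, char 'c'): match length 0
  offset=6 (pos 1, char 'e'): match length 3
  offset=7 (pos 0, char 'e'): match length 1
Longest match has length 3 at offset 6.
next_char = character at position 7 + 3 = 10 -> 'e'

Best match: offset=6, length=3 (matching 'ecb' starting at position 1)
LZ77 triple: (6, 3, 'e')


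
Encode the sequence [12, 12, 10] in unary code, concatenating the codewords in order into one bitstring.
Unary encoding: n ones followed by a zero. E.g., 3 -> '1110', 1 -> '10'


Encode each number as n ones followed by a terminating 0:
  12 -> 1111111111110 (13 bits)
  12 -> 1111111111110 (13 bits)
  10 -> 11111111110 (11 bits)
Total length = 13 + 13 + 11 = 37 bits.

Unary([12, 12, 10]) = 1111111111110111111111111011111111110 (37 bits)


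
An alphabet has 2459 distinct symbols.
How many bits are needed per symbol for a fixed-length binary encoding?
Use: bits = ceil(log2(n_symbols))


log2(2459) = 11.2639
Bracket: 2^11 = 2048 < 2459 <= 2^12 = 4096
So ceil(log2(2459)) = 12

bits = ceil(log2(2459)) = ceil(11.2639) = 12 bits


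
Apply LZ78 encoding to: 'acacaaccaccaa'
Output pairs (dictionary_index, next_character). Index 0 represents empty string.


LZ78 encoding steps:
Dictionary: {0: ''}
Step 1: w='' (idx 0), next='a' -> output (0, 'a'), add 'a' as idx 1
Step 2: w='' (idx 0), next='c' -> output (0, 'c'), add 'c' as idx 2
Step 3: w='a' (idx 1), next='c' -> output (1, 'c'), add 'ac' as idx 3
Step 4: w='a' (idx 1), next='a' -> output (1, 'a'), add 'aa' as idx 4
Step 5: w='c' (idx 2), next='c' -> output (2, 'c'), add 'cc' as idx 5
Step 6: w='ac' (idx 3), next='c' -> output (3, 'c'), add 'acc' as idx 6
Step 7: w='aa' (idx 4), end of input -> output (4, '')


Encoded: [(0, 'a'), (0, 'c'), (1, 'c'), (1, 'a'), (2, 'c'), (3, 'c'), (4, '')]


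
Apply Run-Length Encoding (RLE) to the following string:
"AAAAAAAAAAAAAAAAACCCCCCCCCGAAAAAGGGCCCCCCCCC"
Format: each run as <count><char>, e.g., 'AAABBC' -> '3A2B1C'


Scanning runs left to right:
  i=0: run of 'A' x 17 -> '17A'
  i=17: run of 'C' x 9 -> '9C'
  i=26: run of 'G' x 1 -> '1G'
  i=27: run of 'A' x 5 -> '5A'
  i=32: run of 'G' x 3 -> '3G'
  i=35: run of 'C' x 9 -> '9C'

RLE = 17A9C1G5A3G9C


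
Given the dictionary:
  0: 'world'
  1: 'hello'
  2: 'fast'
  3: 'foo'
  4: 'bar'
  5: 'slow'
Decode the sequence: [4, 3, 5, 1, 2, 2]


Look up each index in the dictionary:
  4 -> 'bar'
  3 -> 'foo'
  5 -> 'slow'
  1 -> 'hello'
  2 -> 'fast'
  2 -> 'fast'

Decoded: "bar foo slow hello fast fast"


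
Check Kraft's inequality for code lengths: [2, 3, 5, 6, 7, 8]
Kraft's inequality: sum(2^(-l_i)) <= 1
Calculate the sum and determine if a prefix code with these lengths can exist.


Sum = 2^(-2) + 2^(-3) + 2^(-5) + 2^(-6) + 2^(-7) + 2^(-8)
    = 0.25 + 0.125 + 0.03125 + 0.015625 + 0.0078125 + 0.00390625
    = 111/256 = 0.43359375
Since 0.43359375 <= 1, Kraft's inequality IS satisfied.
A prefix code with these lengths CAN exist.

Kraft sum = 0.43359375. Satisfied.


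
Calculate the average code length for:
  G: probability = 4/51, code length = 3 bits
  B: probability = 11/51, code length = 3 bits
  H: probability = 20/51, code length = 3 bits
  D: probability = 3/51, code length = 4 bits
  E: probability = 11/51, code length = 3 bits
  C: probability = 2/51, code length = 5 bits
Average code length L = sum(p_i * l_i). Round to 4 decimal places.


Weighted contributions p_i * l_i:
  G: (4/51) * 3 = 12/51
  B: (11/51) * 3 = 33/51
  H: (20/51) * 3 = 60/51
  D: (3/51) * 4 = 12/51
  E: (11/51) * 3 = 33/51
  C: (2/51) * 5 = 10/51
Sum = (12 + 33 + 60 + 12 + 33 + 10)/51 = 160/51

L = 160/51 = 3.1373 bits/symbol


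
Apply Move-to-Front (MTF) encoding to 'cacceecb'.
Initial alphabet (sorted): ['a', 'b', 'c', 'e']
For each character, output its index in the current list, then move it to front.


MTF encoding:
'c': index 2 in ['a', 'b', 'c', 'e'] -> ['c', 'a', 'b', 'e']
'a': index 1 in ['c', 'a', 'b', 'e'] -> ['a', 'c', 'b', 'e']
'c': index 1 in ['a', 'c', 'b', 'e'] -> ['c', 'a', 'b', 'e']
'c': index 0 in ['c', 'a', 'b', 'e'] -> ['c', 'a', 'b', 'e']
'e': index 3 in ['c', 'a', 'b', 'e'] -> ['e', 'c', 'a', 'b']
'e': index 0 in ['e', 'c', 'a', 'b'] -> ['e', 'c', 'a', 'b']
'c': index 1 in ['e', 'c', 'a', 'b'] -> ['c', 'e', 'a', 'b']
'b': index 3 in ['c', 'e', 'a', 'b'] -> ['b', 'c', 'e', 'a']


Output: [2, 1, 1, 0, 3, 0, 1, 3]


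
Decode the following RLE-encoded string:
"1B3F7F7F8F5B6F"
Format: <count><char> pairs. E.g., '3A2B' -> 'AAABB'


Expanding each <count><char> pair:
  1B -> 'B'
  3F -> 'FFF'
  7F -> 'FFFFFFF'
  7F -> 'FFFFFFF'
  8F -> 'FFFFFFFF'
  5B -> 'BBBBB'
  6F -> 'FFFFFF'

Decoded = BFFFFFFFFFFFFFFFFFFFFFFFFFBBBBBFFFFFF


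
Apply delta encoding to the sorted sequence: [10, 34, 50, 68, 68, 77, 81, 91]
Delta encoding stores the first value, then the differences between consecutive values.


First value: 10
Deltas:
  34 - 10 = 24
  50 - 34 = 16
  68 - 50 = 18
  68 - 68 = 0
  77 - 68 = 9
  81 - 77 = 4
  91 - 81 = 10


Delta encoded: [10, 24, 16, 18, 0, 9, 4, 10]


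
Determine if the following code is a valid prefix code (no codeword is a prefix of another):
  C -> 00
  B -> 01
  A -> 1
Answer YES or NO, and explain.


Checking each pair (does one codeword prefix another?):
  C='00' vs B='01': no prefix
  C='00' vs A='1': no prefix
  B='01' vs C='00': no prefix
  B='01' vs A='1': no prefix
  A='1' vs C='00': no prefix
  A='1' vs B='01': no prefix
No violation found over all pairs.

YES -- this is a valid prefix code. No codeword is a prefix of any other codeword.


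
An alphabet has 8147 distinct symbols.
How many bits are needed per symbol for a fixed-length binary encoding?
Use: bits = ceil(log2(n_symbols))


log2(8147) = 12.9921
Bracket: 2^12 = 4096 < 8147 <= 2^13 = 8192
So ceil(log2(8147)) = 13

bits = ceil(log2(8147)) = ceil(12.9921) = 13 bits


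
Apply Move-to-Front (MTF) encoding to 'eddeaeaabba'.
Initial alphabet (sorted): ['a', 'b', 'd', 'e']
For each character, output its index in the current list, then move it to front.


MTF encoding:
'e': index 3 in ['a', 'b', 'd', 'e'] -> ['e', 'a', 'b', 'd']
'd': index 3 in ['e', 'a', 'b', 'd'] -> ['d', 'e', 'a', 'b']
'd': index 0 in ['d', 'e', 'a', 'b'] -> ['d', 'e', 'a', 'b']
'e': index 1 in ['d', 'e', 'a', 'b'] -> ['e', 'd', 'a', 'b']
'a': index 2 in ['e', 'd', 'a', 'b'] -> ['a', 'e', 'd', 'b']
'e': index 1 in ['a', 'e', 'd', 'b'] -> ['e', 'a', 'd', 'b']
'a': index 1 in ['e', 'a', 'd', 'b'] -> ['a', 'e', 'd', 'b']
'a': index 0 in ['a', 'e', 'd', 'b'] -> ['a', 'e', 'd', 'b']
'b': index 3 in ['a', 'e', 'd', 'b'] -> ['b', 'a', 'e', 'd']
'b': index 0 in ['b', 'a', 'e', 'd'] -> ['b', 'a', 'e', 'd']
'a': index 1 in ['b', 'a', 'e', 'd'] -> ['a', 'b', 'e', 'd']


Output: [3, 3, 0, 1, 2, 1, 1, 0, 3, 0, 1]


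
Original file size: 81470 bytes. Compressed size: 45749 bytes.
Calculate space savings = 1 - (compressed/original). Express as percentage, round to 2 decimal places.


ratio = compressed/original = 45749/81470 = 0.561544
savings = 1 - ratio = 1 - 0.561544 = 0.438456
as a percentage: 0.438456 * 100 = 43.85%

Space savings = 1 - 45749/81470 = 43.85%


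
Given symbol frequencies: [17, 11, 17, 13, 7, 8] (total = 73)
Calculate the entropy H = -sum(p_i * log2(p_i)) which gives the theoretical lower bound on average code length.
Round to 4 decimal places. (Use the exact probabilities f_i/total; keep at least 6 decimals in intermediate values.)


Per-symbol terms -p_i * log2(p_i) with p_i = f_i/73:
  p = 17/73 = 0.232877: log2(p) = -2.102362, -p*log2(p) = 0.489591
  p = 11/73 = 0.150685: log2(p) = -2.730393, -p*log2(p) = 0.411429
  p = 17/73 = 0.232877: log2(p) = -2.102362, -p*log2(p) = 0.489591
  p = 13/73 = 0.178082: log2(p) = -2.489385, -p*log2(p) = 0.443315
  p = 7/73 = 0.095890: log2(p) = -3.382470, -p*log2(p) = 0.324346
  p = 8/73 = 0.109589: log2(p) = -3.189825, -p*log2(p) = 0.349570
H = 0.489591 + 0.411429 + 0.489591 + 0.443315 + 0.324346 + 0.349570 = 2.507842

H = 2.5078 bits/symbol


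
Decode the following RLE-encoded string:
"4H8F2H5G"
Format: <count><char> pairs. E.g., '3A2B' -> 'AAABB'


Expanding each <count><char> pair:
  4H -> 'HHHH'
  8F -> 'FFFFFFFF'
  2H -> 'HH'
  5G -> 'GGGGG'

Decoded = HHHHFFFFFFFFHHGGGGG
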